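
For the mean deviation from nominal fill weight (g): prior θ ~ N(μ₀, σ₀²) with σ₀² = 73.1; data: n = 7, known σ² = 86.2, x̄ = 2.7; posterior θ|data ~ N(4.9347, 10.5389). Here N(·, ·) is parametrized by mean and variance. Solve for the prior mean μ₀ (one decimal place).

With known observation variance, the Normal–Normal posterior has precision τ_n = τ₀ + n/σ² and mean μ_n = (τ₀μ₀ + (n/σ²)x̄)/τ_n.
Here τ₀ = 1/73.1 = 0.013680 and τ_data = 7/86.2 = 0.081206, so τ_n = 0.094886.
Rearranging for μ₀: μ₀ = (μ_n·τ_n − τ_data·x̄)/τ₀ = (4.9347·0.094886 − 0.081206·2.7) / 0.013680 = 0.248978/0.013680 ≈ 18.2.

μ₀ = 18.2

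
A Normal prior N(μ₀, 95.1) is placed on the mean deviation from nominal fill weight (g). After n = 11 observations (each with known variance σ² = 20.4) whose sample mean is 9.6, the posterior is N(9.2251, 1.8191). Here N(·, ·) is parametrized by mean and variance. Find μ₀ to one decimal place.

μ₀ = -10.0

With known observation variance, the Normal–Normal posterior has precision τ_n = τ₀ + n/σ² and mean μ_n = (τ₀μ₀ + (n/σ²)x̄)/τ_n.
Here τ₀ = 1/95.1 = 0.010515 and τ_data = 11/20.4 = 0.539216, so τ_n = 0.549731.
Rearranging for μ₀: μ₀ = (μ_n·τ_n − τ_data·x̄)/τ₀ = (9.2251·0.549731 − 0.539216·9.6) / 0.010515 = -0.105150/0.010515 ≈ -10.0.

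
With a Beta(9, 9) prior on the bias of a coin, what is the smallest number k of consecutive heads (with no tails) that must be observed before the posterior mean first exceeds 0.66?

k = 9

After k heads and 0 tails the posterior is Beta(9+k, 9), with mean (9+k)/(9+9+k).
Set (9+k)/(18+k) > 0.66 and solve: k > (0.66·18 − 9)/(1 − 0.66) = 8.471.
The smallest integer exceeding 8.471 is 9.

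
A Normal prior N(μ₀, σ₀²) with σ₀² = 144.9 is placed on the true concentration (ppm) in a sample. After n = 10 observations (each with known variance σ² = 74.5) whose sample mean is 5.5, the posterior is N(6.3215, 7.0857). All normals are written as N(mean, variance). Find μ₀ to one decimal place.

With known observation variance, the Normal–Normal posterior has precision τ_n = τ₀ + n/σ² and mean μ_n = (τ₀μ₀ + (n/σ²)x̄)/τ_n.
Here τ₀ = 1/144.9 = 0.006901 and τ_data = 10/74.5 = 0.134228, so τ_n = 0.141129.
Rearranging for μ₀: μ₀ = (μ_n·τ_n − τ_data·x̄)/τ₀ = (6.3215·0.141129 − 0.134228·5.5) / 0.006901 = 0.153893/0.006901 ≈ 22.3.

μ₀ = 22.3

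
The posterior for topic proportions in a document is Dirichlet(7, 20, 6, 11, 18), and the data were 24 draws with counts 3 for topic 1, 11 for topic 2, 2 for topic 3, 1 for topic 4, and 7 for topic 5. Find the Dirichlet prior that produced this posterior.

Dirichlet(4, 9, 4, 10, 11)

For a Dirichlet(α) prior with multinomial counts c, the posterior is Dirichlet(α + c) componentwise.
Subtract each count from the matching posterior parameter: 7−3=4, 20−11=9, 6−2=4, 11−1=10, 18−7=11.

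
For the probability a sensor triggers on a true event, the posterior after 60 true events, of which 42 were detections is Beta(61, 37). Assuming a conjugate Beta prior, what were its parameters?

Beta is conjugate to the binomial likelihood: posterior = Beta(α+s, β+f).
Subtract the data counts: 61−42=19, 37−18=19.

Beta(19, 19)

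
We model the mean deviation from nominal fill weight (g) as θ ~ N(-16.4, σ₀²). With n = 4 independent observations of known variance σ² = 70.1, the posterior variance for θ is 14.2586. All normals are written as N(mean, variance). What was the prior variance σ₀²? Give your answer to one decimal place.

Posterior precision equals prior precision plus data precision: 1/σ_n² = 1/σ₀² + n/σ².
So 1/σ₀² = 1/14.2586 − 4/70.1 = 0.070133 − 0.057061 = 0.013072.
Hence σ₀² = 1/0.013072 ≈ 76.5.

σ₀² = 76.5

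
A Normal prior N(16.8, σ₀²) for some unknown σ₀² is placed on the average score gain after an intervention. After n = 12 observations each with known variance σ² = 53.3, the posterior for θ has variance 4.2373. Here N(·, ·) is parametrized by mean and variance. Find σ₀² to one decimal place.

σ₀² = 92.1

For the Normal–Normal model with known σ², precisions add: τ_n = τ₀ + n/σ².
So 1/σ₀² = 1/4.2373 − 12/53.3 = 0.235999 − 0.225141 = 0.010858.
Hence σ₀² = 1/0.010858 ≈ 92.1.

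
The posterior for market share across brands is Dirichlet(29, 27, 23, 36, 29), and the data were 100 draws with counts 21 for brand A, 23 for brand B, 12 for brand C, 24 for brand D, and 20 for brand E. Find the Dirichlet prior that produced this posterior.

For a Dirichlet(α) prior with multinomial counts c, the posterior is Dirichlet(α + c) componentwise.
Subtract each count from the matching posterior parameter: 29−21=8, 27−23=4, 23−12=11, 36−24=12, 29−20=9.

Dirichlet(8, 4, 11, 12, 9)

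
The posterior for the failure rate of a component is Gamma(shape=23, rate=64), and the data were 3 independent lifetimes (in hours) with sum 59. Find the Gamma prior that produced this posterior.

Gamma(shape=20, rate=5)

For an exponential likelihood with a Gamma(α, β) prior on the rate, n observations with total T give posterior Gamma(α+n, β+T).
So α = 23 − 3 = 20 and β = 64 − 59 = 5.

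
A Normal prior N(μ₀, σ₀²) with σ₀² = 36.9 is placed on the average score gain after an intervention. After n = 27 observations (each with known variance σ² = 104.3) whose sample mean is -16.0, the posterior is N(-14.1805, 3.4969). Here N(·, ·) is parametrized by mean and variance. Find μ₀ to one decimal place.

The posterior mean is a precision-weighted average: μ_n = (τ₀μ₀ + τ_data·x̄)/(τ₀+τ_data), with τ₀=1/σ₀² and τ_data=n/σ².
Here τ₀ = 1/36.9 = 0.027100 and τ_data = 27/104.3 = 0.258869, so τ_n = 0.285969.
Rearranging for μ₀: μ₀ = (μ_n·τ_n − τ_data·x̄)/τ₀ = (-14.1805·0.285969 − 0.258869·-16.0) / 0.027100 = 0.086721/0.027100 ≈ 3.2.

μ₀ = 3.2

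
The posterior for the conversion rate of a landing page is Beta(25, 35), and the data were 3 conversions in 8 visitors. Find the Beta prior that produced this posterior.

Under Beta–binomial conjugacy the posterior parameters are (a+s, b+f).
Subtract the data counts: 25−3=22, 35−5=30.

Beta(22, 30)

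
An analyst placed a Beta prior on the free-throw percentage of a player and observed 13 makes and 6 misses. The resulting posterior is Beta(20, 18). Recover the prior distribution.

Beta(7, 12)

Under Beta–binomial conjugacy the posterior parameters are (α+s, β+f).
So α = 20 − 13 = 7 and β = 18 − 6 = 12.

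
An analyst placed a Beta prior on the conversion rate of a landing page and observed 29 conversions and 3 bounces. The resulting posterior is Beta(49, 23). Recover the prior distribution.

Beta is conjugate to the binomial likelihood: posterior = Beta(a+s, b+f).
So a = 49 − 29 = 20 and b = 23 − 3 = 20.

Beta(20, 20)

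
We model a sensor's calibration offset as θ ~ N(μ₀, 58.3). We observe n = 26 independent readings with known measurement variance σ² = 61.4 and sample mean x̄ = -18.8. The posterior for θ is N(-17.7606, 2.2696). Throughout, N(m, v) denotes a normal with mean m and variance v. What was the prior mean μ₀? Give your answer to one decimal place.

μ₀ = 7.9

With known observation variance, the Normal–Normal posterior has precision τ_n = τ₀ + n/σ² and mean μ_n = (τ₀μ₀ + (n/σ²)x̄)/τ_n.
Here τ₀ = 1/58.3 = 0.017153 and τ_data = 26/61.4 = 0.423453, so τ_n = 0.440606.
Rearranging for μ₀: μ₀ = (μ_n·τ_n − τ_data·x̄)/τ₀ = (-17.7606·0.440606 − 0.423453·-18.8) / 0.017153 = 0.135489/0.017153 ≈ 7.9.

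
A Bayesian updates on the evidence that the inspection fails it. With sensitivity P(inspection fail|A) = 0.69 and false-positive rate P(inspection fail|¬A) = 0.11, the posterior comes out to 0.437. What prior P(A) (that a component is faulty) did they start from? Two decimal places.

P(A) = 0.11

In odds form, posterior odds = prior odds × likelihood ratio, so prior odds = posterior odds ÷ LR.
Posterior odds = 0.437/(1−0.437) = 0.7762. LR = 0.69/0.11 = 6.2727.
Prior odds = 0.7762/6.2727 = 0.1237, so P(A) = 0.1237/(1+0.1237) ≈ 0.11.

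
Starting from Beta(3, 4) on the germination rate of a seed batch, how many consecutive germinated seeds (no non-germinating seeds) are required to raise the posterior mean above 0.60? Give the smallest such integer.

After k germinated seeds and 0 non-germinating seeds the posterior is Beta(3+k, 4), with mean (3+k)/(3+4+k).
Set (3+k)/(7+k) > 0.60 and solve: k > (0.60·7 − 3)/(1 − 0.60) = 3.000.
The smallest integer exceeding 3.000 is 4.

k = 4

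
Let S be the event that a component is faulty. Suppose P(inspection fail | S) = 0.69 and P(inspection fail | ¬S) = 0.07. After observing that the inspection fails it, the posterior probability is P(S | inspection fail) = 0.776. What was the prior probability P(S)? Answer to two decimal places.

In odds form, posterior odds = prior odds × likelihood ratio, so prior odds = posterior odds ÷ LR.
Posterior odds = 0.776/(1−0.776) = 3.4643. LR = 0.69/0.07 = 9.8571.
Prior odds = 3.4643/9.8571 = 0.3515, so P(S) = 0.3515/(1+0.3515) ≈ 0.26.

P(S) = 0.26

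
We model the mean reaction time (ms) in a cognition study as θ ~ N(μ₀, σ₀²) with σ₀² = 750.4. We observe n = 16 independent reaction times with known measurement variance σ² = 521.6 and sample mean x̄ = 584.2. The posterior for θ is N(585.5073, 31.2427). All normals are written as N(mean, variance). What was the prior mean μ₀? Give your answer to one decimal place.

μ₀ = 615.6

The posterior mean is a precision-weighted average: μ_n = (τ₀μ₀ + τ_data·x̄)/(τ₀+τ_data), with τ₀=1/σ₀² and τ_data=n/σ².
Here τ₀ = 1/750.4 = 0.001333 and τ_data = 16/521.6 = 0.030675, so τ_n = 0.032008.
Rearranging for μ₀: μ₀ = (μ_n·τ_n − τ_data·x̄)/τ₀ = (585.5073·0.032008 − 0.030675·584.2) / 0.001333 = 0.820583/0.001333 ≈ 615.6.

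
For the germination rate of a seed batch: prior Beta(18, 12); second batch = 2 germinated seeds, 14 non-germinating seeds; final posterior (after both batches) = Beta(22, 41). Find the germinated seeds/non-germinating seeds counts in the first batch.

2 germinated seeds and 15 non-germinating seeds

Sequential conjugate updates are equivalent to a single update on the pooled data, so total successes = posterior α − prior α and total failures = posterior β − prior β.
Total across both batches: 22−18=4 germinated seeds, 41−12=29 non-germinating seeds.
Subtract the second batch: 4−2=2 germinated seeds and 29−14=15 non-germinating seeds.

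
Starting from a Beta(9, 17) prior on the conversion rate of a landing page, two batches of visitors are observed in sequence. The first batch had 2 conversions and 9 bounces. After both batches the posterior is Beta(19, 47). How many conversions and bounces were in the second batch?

Because Beta–binomial updating is additive in the counts, the combined data contributed (α_post−α_prior, β_post−β_prior) successes and failures.
Total across both batches: 19−9=10 conversions, 47−17=30 bounces.
Subtract the first batch: 10−2=8 conversions and 30−9=21 bounces.

8 conversions and 21 bounces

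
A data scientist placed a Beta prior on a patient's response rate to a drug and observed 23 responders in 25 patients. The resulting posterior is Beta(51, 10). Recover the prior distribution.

Beta(28, 8)

Under Beta–binomial conjugacy the posterior parameters are (a+s, b+f).
Subtract the data counts: 51−23=28, 10−2=8.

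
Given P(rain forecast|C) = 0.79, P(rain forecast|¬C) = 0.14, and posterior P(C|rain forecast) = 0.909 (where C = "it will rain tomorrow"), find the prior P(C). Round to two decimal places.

Bayes' rule in odds form gives O(C|E) = O(C)·[P(E|C)/P(E|¬C)], hence O(C) = O(C|E)/LR.
Posterior odds = 0.909/(1−0.909) = 9.9890. LR = 0.79/0.14 = 5.6429.
Prior odds = 9.9890/5.6429 = 1.7702, so P(C) = 1.7702/(1+1.7702) ≈ 0.64.

P(C) = 0.64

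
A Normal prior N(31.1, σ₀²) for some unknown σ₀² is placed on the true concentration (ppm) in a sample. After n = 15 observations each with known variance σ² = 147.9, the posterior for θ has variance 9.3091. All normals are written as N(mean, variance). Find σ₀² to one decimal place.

σ₀² = 166.6

For the Normal–Normal model with known σ², precisions add: τ_n = τ₀ + n/σ².
So 1/σ₀² = 1/9.3091 − 15/147.9 = 0.107422 − 0.101420 = 0.006002.
Hence σ₀² = 1/0.006002 ≈ 166.6.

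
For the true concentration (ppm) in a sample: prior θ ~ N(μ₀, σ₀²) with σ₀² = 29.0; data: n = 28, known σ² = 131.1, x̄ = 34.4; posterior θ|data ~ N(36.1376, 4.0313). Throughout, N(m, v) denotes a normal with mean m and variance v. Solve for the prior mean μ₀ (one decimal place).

With known observation variance, the Normal–Normal posterior has precision τ_n = τ₀ + n/σ² and mean μ_n = (τ₀μ₀ + (n/σ²)x̄)/τ_n.
Here τ₀ = 1/29.0 = 0.034483 and τ_data = 28/131.1 = 0.213577, so τ_n = 0.248060.
Rearranging for μ₀: μ₀ = (μ_n·τ_n − τ_data·x̄)/τ₀ = (36.1376·0.248060 − 0.213577·34.4) / 0.034483 = 1.617244/0.034483 ≈ 46.9.

μ₀ = 46.9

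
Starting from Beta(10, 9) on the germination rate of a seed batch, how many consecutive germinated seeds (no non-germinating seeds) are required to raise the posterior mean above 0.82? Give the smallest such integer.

k = 32

After k germinated seeds and 0 non-germinating seeds the posterior is Beta(10+k, 9), with mean (10+k)/(10+9+k).
Set (10+k)/(19+k) > 0.82 and solve: k > (0.82·19 − 10)/(1 − 0.82) = 31.000.
The smallest integer exceeding 31.000 is 32.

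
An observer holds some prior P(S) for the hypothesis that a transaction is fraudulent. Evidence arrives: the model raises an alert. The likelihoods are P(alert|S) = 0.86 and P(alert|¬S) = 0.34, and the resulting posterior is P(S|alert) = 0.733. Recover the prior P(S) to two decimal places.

P(S) = 0.52

In odds form, posterior odds = prior odds × likelihood ratio, so prior odds = posterior odds ÷ LR.
Posterior odds = 0.733/(1−0.733) = 2.7453. LR = 0.86/0.34 = 2.5294.
Prior odds = 2.7453/2.5294 = 1.0854, so P(S) = 1.0854/(1+1.0854) ≈ 0.52.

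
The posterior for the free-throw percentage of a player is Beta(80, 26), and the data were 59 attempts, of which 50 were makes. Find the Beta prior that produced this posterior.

A Beta(a, b) prior with s successes and f failures in binomial data gives a Beta(a+s, b+f) posterior.
Subtract the data counts: 80−50=30, 26−9=17.

Beta(30, 17)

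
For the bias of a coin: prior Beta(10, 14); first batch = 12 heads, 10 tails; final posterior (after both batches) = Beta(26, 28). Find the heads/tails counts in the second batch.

4 heads and 4 tails

Sequential conjugate updates are equivalent to a single update on the pooled data, so total successes = posterior α − prior α and total failures = posterior β − prior β.
Total across both batches: 26−10=16 heads, 28−14=14 tails.
Subtract the first batch: 16−12=4 heads and 14−10=4 tails.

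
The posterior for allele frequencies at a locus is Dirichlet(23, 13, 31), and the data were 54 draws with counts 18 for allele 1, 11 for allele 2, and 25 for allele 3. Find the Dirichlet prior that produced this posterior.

For a Dirichlet(α) prior with multinomial counts c, the posterior is Dirichlet(α + c) componentwise.
Subtract each count from the matching posterior parameter: 23−18=5, 13−11=2, 31−25=6.

Dirichlet(5, 2, 6)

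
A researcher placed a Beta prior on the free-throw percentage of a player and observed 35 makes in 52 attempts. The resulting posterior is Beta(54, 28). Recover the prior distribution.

Beta(19, 11)

A Beta(a, b) prior with s successes and f failures in binomial data gives a Beta(a+s, b+f) posterior.
So a = 54 − 35 = 19 and b = 28 − 17 = 11.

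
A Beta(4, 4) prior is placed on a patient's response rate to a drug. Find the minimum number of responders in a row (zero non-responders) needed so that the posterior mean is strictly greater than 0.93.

k = 50

After k responders and 0 non-responders the posterior is Beta(4+k, 4), with mean (4+k)/(4+4+k).
Set (4+k)/(8+k) > 0.93 and solve: k > (0.93·8 − 4)/(1 − 0.93) = 49.143.
The smallest integer exceeding 49.143 is 50, and checking k=50: (54)/(58) = 0.9310 > 0.93.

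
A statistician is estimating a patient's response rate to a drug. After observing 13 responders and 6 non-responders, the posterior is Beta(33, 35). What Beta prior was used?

A Beta(α, β) prior with s successes and f failures in binomial data gives a Beta(α+s, β+f) posterior.
Subtract the data counts: 33−13=20, 35−6=29.

Beta(20, 29)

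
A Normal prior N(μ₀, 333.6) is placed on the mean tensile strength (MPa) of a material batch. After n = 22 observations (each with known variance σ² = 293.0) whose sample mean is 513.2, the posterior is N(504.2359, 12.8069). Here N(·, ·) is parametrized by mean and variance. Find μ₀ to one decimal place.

The posterior mean is a precision-weighted average: μ_n = (τ₀μ₀ + τ_data·x̄)/(τ₀+τ_data), with τ₀=1/σ₀² and τ_data=n/σ².
Here τ₀ = 1/333.6 = 0.002998 and τ_data = 22/293.0 = 0.075085, so τ_n = 0.078083.
Rearranging for μ₀: μ₀ = (μ_n·τ_n − τ_data·x̄)/τ₀ = (504.2359·0.078083 − 0.075085·513.2) / 0.002998 = 0.838630/0.002998 ≈ 279.7.

μ₀ = 279.7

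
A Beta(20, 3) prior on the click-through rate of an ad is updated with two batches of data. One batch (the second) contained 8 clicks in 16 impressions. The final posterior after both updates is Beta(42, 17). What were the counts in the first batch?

14 clicks and 6 non-clicks

Sequential conjugate updates are equivalent to a single update on the pooled data, so total successes = posterior α − prior α and total failures = posterior β − prior β.
Total across both batches: 42−20=22 clicks, 17−3=14 non-clicks.
Subtract the second batch: 22−8=14 clicks and 14−8=6 non-clicks.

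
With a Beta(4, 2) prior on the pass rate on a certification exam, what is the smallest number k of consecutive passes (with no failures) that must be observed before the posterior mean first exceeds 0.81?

k = 5

After k passes and 0 failures the posterior is Beta(4+k, 2), with mean (4+k)/(4+2+k).
Set (4+k)/(6+k) > 0.81 and solve: k > (0.81·6 − 4)/(1 − 0.81) = 4.526.
The smallest integer exceeding 4.526 is 5, and checking k=5: (9)/(11) = 0.8182 > 0.81.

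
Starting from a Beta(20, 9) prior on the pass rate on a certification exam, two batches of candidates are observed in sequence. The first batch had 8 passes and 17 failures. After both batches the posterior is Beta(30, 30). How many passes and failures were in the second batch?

Sequential conjugate updates are equivalent to a single update on the pooled data, so total successes = posterior α − prior α and total failures = posterior β − prior β.
Total across both batches: 30−20=10 passes, 30−9=21 failures.
Subtract the first batch: 10−8=2 passes and 21−17=4 failures.

2 passes and 4 failures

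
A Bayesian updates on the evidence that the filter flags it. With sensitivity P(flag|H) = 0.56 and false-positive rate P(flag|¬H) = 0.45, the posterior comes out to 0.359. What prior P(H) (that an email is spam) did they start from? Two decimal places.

Bayes' rule in odds form gives O(H|E) = O(H)·[P(E|H)/P(E|¬H)], hence O(H) = O(H|E)/LR.
Posterior odds = 0.359/(1−0.359) = 0.5601. LR = 0.56/0.45 = 1.2444.
Prior odds = 0.5601/1.2444 = 0.4501, so P(H) = 0.4501/(1+0.4501) ≈ 0.31.

P(H) = 0.31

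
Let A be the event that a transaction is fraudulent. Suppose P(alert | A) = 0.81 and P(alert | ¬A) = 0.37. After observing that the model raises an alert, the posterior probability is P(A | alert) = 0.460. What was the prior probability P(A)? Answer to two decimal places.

P(A) = 0.28

Bayes' rule in odds form gives O(A|E) = O(A)·[P(E|A)/P(E|¬A)], hence O(A) = O(A|E)/LR.
Posterior odds = 0.460/(1−0.460) = 0.8519. LR = 0.81/0.37 = 2.1892.
Prior odds = 0.8519/2.1892 = 0.3891, so P(A) = 0.3891/(1+0.3891) ≈ 0.28.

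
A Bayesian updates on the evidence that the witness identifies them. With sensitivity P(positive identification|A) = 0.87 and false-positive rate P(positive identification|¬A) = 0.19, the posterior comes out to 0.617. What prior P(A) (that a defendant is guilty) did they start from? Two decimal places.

P(A) = 0.26

Bayes' rule in odds form gives O(A|E) = O(A)·[P(E|A)/P(E|¬A)], hence O(A) = O(A|E)/LR.
Posterior odds = 0.617/(1−0.617) = 1.6110. LR = 0.87/0.19 = 4.5789.
Prior odds = 1.6110/4.5789 = 0.3518, so P(A) = 0.3518/(1+0.3518) ≈ 0.26.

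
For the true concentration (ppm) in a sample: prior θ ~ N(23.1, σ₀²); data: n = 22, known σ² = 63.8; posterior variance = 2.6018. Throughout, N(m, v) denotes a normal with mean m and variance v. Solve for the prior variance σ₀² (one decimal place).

For the Normal–Normal model with known σ², precisions add: τ_n = τ₀ + n/σ².
So 1/σ₀² = 1/2.6018 − 22/63.8 = 0.384349 − 0.344828 = 0.039521.
Hence σ₀² = 1/0.039521 ≈ 25.3.

σ₀² = 25.3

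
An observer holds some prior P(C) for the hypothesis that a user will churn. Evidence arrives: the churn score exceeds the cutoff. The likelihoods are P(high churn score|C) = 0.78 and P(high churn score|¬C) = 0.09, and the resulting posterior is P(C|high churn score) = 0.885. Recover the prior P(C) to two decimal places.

P(C) = 0.47

In odds form, posterior odds = prior odds × likelihood ratio, so prior odds = posterior odds ÷ LR.
Posterior odds = 0.885/(1−0.885) = 7.6957. LR = 0.78/0.09 = 8.6667.
Prior odds = 7.6957/8.6667 = 0.8880, so P(C) = 0.8880/(1+0.8880) ≈ 0.47.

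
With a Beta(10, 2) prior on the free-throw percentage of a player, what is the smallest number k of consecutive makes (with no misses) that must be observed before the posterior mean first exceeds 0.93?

k = 17

After k makes and 0 misses the posterior is Beta(10+k, 2), with mean (10+k)/(10+2+k).
Set (10+k)/(12+k) > 0.93 and solve: k > (0.93·12 − 10)/(1 − 0.93) = 16.571.
The smallest integer exceeding 16.571 is 17, and checking k=17: (27)/(29) = 0.9310 > 0.93.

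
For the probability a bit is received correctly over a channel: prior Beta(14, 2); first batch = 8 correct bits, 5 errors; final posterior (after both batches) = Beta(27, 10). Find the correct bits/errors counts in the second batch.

Because Beta–binomial updating is additive in the counts, the combined data contributed (α_post−α_prior, β_post−β_prior) successes and failures.
Total across both batches: 27−14=13 correct bits, 10−2=8 errors.
Subtract the first batch: 13−8=5 correct bits and 8−5=3 errors.

5 correct bits and 3 errors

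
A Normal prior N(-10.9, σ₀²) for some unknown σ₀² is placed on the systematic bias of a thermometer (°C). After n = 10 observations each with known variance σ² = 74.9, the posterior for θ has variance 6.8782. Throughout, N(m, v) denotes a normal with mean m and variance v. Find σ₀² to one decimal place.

σ₀² = 84.2

For the Normal–Normal model with known σ², precisions add: τ_n = τ₀ + n/σ².
So 1/σ₀² = 1/6.8782 − 10/74.9 = 0.145387 − 0.133511 = 0.011876.
Hence σ₀² = 1/0.011876 ≈ 84.2.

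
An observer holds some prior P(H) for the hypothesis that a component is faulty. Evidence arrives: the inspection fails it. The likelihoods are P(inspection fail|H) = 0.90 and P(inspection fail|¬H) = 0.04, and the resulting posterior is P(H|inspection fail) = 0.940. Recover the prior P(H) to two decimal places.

P(H) = 0.41

In odds form, posterior odds = prior odds × likelihood ratio, so prior odds = posterior odds ÷ LR.
Posterior odds = 0.940/(1−0.940) = 15.6667. LR = 0.90/0.04 = 22.5000.
Prior odds = 15.6667/22.5000 = 0.6963, so P(H) = 0.6963/(1+0.6963) ≈ 0.41.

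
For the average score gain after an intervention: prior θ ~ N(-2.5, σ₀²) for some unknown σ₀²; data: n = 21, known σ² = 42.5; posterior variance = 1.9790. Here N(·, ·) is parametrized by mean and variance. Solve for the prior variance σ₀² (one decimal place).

For the Normal–Normal model with known σ², precisions add: τ_n = τ₀ + n/σ².
So 1/σ₀² = 1/1.9790 − 21/42.5 = 0.505306 − 0.494118 = 0.011188.
Hence σ₀² = 1/0.011188 ≈ 89.4.

σ₀² = 89.4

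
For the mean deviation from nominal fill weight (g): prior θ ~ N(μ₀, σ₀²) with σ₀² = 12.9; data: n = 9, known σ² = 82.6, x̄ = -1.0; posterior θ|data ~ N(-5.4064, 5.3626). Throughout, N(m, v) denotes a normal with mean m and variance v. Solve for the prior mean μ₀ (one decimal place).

μ₀ = -11.6

With known observation variance, the Normal–Normal posterior has precision τ_n = τ₀ + n/σ² and mean μ_n = (τ₀μ₀ + (n/σ²)x̄)/τ_n.
Here τ₀ = 1/12.9 = 0.077519 and τ_data = 9/82.6 = 0.108959, so τ_n = 0.186478.
Rearranging for μ₀: μ₀ = (μ_n·τ_n − τ_data·x̄)/τ₀ = (-5.4064·0.186478 − 0.108959·-1.0) / 0.077519 = -0.899216/0.077519 ≈ -11.6.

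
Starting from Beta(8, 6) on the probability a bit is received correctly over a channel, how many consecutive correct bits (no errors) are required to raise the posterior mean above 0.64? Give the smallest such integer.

After k correct bits and 0 errors the posterior is Beta(8+k, 6), with mean (8+k)/(8+6+k).
Set (8+k)/(14+k) > 0.64 and solve: k > (0.64·14 − 8)/(1 − 0.64) = 2.667.
The smallest integer exceeding 2.667 is 3, and checking k=3: (11)/(17) = 0.6471 > 0.64.

k = 3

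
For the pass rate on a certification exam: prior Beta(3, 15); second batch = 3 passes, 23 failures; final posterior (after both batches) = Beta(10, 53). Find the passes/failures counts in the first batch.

Sequential conjugate updates are equivalent to a single update on the pooled data, so total successes = posterior α − prior α and total failures = posterior β − prior β.
Total across both batches: 10−3=7 passes, 53−15=38 failures.
Subtract the second batch: 7−3=4 passes and 38−23=15 failures.

4 passes and 15 failures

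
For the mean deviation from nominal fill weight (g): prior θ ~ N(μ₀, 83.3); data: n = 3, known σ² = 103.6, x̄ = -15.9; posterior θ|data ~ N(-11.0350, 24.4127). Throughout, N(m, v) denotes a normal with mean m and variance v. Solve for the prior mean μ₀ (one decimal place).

The posterior mean is a precision-weighted average: μ_n = (τ₀μ₀ + τ_data·x̄)/(τ₀+τ_data), with τ₀=1/σ₀² and τ_data=n/σ².
Here τ₀ = 1/83.3 = 0.012005 and τ_data = 3/103.6 = 0.028958, so τ_n = 0.040963.
Rearranging for μ₀: μ₀ = (μ_n·τ_n − τ_data·x̄)/τ₀ = (-11.0350·0.040963 − 0.028958·-15.9) / 0.012005 = 0.008405/0.012005 ≈ 0.7.

μ₀ = 0.7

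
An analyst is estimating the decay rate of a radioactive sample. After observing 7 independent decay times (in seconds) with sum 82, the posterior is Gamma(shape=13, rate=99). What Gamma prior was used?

Gamma(shape=6, rate=17)

For an exponential likelihood with a Gamma(α, β) prior on the rate, n observations with total T give posterior Gamma(α+n, β+T).
So α = 13 − 7 = 6 and β = 99 − 82 = 17.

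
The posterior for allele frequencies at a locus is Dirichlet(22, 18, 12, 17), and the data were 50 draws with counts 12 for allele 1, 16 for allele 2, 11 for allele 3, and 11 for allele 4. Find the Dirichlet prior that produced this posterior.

For a Dirichlet(α) prior with multinomial counts c, the posterior is Dirichlet(α + c) componentwise.
Subtract each count from the matching posterior parameter: 22−12=10, 18−16=2, 12−11=1, 17−11=6.

Dirichlet(10, 2, 1, 6)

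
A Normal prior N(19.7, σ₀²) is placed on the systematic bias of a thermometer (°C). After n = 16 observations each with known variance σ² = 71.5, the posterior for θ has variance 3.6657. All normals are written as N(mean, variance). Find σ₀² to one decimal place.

σ₀² = 20.4

For the Normal–Normal model with known σ², precisions add: τ_n = τ₀ + n/σ².
So 1/σ₀² = 1/3.6657 − 16/71.5 = 0.272799 − 0.223776 = 0.049023.
Hence σ₀² = 1/0.049023 ≈ 20.4.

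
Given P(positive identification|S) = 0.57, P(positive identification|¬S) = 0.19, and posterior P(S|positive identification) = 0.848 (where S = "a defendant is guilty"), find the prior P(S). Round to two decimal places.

Bayes' rule in odds form gives O(S|E) = O(S)·[P(E|S)/P(E|¬S)], hence O(S) = O(S|E)/LR.
Posterior odds = 0.848/(1−0.848) = 5.5789. LR = 0.57/0.19 = 3.0000.
Prior odds = 5.5789/3.0000 = 1.8596, so P(S) = 1.8596/(1+1.8596) ≈ 0.65.

P(S) = 0.65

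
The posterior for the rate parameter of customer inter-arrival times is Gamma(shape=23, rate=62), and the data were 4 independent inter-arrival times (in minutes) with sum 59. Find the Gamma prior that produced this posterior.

Gamma(shape=19, rate=3)

Gamma–exponential conjugacy: posterior shape = α + n, posterior rate = β + Σtᵢ.
So α = 23 − 4 = 19 and β = 62 − 59 = 3.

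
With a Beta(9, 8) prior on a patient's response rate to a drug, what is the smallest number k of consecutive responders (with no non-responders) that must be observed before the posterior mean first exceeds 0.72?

After k responders and 0 non-responders the posterior is Beta(9+k, 8), with mean (9+k)/(9+8+k).
Set (9+k)/(17+k) > 0.72 and solve: k > (0.72·17 − 9)/(1 − 0.72) = 11.571.
The smallest integer exceeding 11.571 is 12, and checking k=12: (21)/(29) = 0.7241 > 0.72.

k = 12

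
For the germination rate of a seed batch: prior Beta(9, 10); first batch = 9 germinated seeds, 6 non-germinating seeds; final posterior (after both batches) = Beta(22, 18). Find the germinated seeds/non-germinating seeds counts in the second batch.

Sequential conjugate updates are equivalent to a single update on the pooled data, so total successes = posterior α − prior α and total failures = posterior β − prior β.
Total across both batches: 22−9=13 germinated seeds, 18−10=8 non-germinating seeds.
Subtract the first batch: 13−9=4 germinated seeds and 8−6=2 non-germinating seeds.

4 germinated seeds and 2 non-germinating seeds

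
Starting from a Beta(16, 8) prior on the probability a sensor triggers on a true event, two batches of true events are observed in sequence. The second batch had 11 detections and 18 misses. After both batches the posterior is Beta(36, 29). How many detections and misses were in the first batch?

Because Beta–binomial updating is additive in the counts, the combined data contributed (α_post−α_prior, β_post−β_prior) successes and failures.
Total across both batches: 36−16=20 detections, 29−8=21 misses.
Subtract the second batch: 20−11=9 detections and 21−18=3 misses.

9 detections and 3 misses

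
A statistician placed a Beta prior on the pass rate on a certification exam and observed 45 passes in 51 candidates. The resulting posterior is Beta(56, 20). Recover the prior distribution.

Beta(11, 14)

Under Beta–binomial conjugacy the posterior parameters are (a+s, b+f).
Subtract the data counts: 56−45=11, 20−6=14.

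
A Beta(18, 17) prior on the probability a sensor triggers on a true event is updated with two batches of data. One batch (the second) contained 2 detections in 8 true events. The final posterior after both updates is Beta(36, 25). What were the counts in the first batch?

16 detections and 2 misses

Sequential conjugate updates are equivalent to a single update on the pooled data, so total successes = posterior α − prior α and total failures = posterior β − prior β.
Total across both batches: 36−18=18 detections, 25−17=8 misses.
Subtract the second batch: 18−2=16 detections and 8−6=2 misses.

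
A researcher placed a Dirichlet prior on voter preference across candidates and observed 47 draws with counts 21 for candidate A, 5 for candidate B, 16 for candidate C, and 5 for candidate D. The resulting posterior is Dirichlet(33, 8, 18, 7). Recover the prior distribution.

For a Dirichlet(α) prior with multinomial counts c, the posterior is Dirichlet(α + c) componentwise.
Subtract each count from the matching posterior parameter: 33−21=12, 8−5=3, 18−16=2, 7−5=2.

Dirichlet(12, 3, 2, 2)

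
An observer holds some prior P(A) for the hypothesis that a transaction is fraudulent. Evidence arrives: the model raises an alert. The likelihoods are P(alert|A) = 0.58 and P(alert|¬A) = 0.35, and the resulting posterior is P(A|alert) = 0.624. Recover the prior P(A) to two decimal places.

Bayes' rule in odds form gives O(A|E) = O(A)·[P(E|A)/P(E|¬A)], hence O(A) = O(A|E)/LR.
Posterior odds = 0.624/(1−0.624) = 1.6596. LR = 0.58/0.35 = 1.6571.
Prior odds = 1.6596/1.6571 = 1.0015, so P(A) = 1.0015/(1+1.0015) ≈ 0.50.

P(A) = 0.50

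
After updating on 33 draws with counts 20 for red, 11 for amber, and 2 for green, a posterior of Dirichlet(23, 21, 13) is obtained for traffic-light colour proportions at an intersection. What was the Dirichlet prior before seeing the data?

For a Dirichlet(α) prior with multinomial counts c, the posterior is Dirichlet(α + c) componentwise.
Subtract each count from the matching posterior parameter: 23−20=3, 21−11=10, 13−2=11.

Dirichlet(3, 10, 11)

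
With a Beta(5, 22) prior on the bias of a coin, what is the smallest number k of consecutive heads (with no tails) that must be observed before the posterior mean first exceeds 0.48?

k = 16

After k heads and 0 tails the posterior is Beta(5+k, 22), with mean (5+k)/(5+22+k).
Set (5+k)/(27+k) > 0.48 and solve: k > (0.48·27 − 5)/(1 − 0.48) = 15.308.
The smallest integer exceeding 15.308 is 16.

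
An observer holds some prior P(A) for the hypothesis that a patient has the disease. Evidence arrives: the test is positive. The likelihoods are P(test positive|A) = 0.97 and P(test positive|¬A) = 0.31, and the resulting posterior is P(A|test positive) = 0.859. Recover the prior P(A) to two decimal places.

In odds form, posterior odds = prior odds × likelihood ratio, so prior odds = posterior odds ÷ LR.
Posterior odds = 0.859/(1−0.859) = 6.0922. LR = 0.97/0.31 = 3.1290.
Prior odds = 6.0922/3.1290 = 1.9470, so P(A) = 1.9470/(1+1.9470) ≈ 0.66.

P(A) = 0.66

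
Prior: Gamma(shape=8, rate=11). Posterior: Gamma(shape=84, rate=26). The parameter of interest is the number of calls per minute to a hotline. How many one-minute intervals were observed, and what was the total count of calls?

n = 15 one-minute intervals with total 76 calls

A Gamma(α, β) prior (rate parametrization) on a Poisson rate with n observations summing to S gives posterior Gamma(α+S, β+n).
Matching: Σxᵢ = 84 − 8 = 76 and n = 26 − 11 = 15.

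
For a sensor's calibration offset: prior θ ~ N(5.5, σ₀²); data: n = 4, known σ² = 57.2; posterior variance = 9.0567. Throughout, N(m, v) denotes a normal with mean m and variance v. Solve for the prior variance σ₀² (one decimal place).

For the Normal–Normal model with known σ², precisions add: τ_n = τ₀ + n/σ².
So 1/σ₀² = 1/9.0567 − 4/57.2 = 0.110415 − 0.069930 = 0.040485.
Hence σ₀² = 1/0.040485 ≈ 24.7.

σ₀² = 24.7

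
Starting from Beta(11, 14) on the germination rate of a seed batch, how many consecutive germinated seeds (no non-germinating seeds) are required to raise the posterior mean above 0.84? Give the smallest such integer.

After k germinated seeds and 0 non-germinating seeds the posterior is Beta(11+k, 14), with mean (11+k)/(11+14+k).
Set (11+k)/(25+k) > 0.84 and solve: k > (0.84·25 − 11)/(1 − 0.84) = 62.500.
The smallest integer exceeding 62.500 is 63, and checking k=63: (74)/(88) = 0.8409 > 0.84.

k = 63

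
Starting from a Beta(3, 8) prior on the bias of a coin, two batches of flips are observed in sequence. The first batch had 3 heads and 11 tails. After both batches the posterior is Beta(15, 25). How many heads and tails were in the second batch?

Sequential conjugate updates are equivalent to a single update on the pooled data, so total successes = posterior α − prior α and total failures = posterior β − prior β.
Total across both batches: 15−3=12 heads, 25−8=17 tails.
Subtract the first batch: 12−3=9 heads and 17−11=6 tails.

9 heads and 6 tails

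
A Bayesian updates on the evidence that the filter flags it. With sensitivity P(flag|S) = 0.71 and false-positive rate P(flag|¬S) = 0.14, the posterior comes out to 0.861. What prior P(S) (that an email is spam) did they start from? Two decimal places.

Bayes' rule in odds form gives O(S|E) = O(S)·[P(E|S)/P(E|¬S)], hence O(S) = O(S|E)/LR.
Posterior odds = 0.861/(1−0.861) = 6.1942. LR = 0.71/0.14 = 5.0714.
Prior odds = 6.1942/5.0714 = 1.2214, so P(S) = 1.2214/(1+1.2214) ≈ 0.55.

P(S) = 0.55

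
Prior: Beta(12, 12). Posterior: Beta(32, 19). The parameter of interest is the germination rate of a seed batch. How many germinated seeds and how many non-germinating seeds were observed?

A Beta(a, b) prior with s successes and f failures in binomial data gives a Beta(a+s, b+f) posterior.
So s = 32 − 12 = 20 and f = 19 − 12 = 7.

20 germinated seeds and 7 non-germinating seeds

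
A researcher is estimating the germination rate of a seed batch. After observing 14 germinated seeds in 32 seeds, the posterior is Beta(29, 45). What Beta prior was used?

Under Beta–binomial conjugacy the posterior parameters are (a+s, b+f).
So a = 29 − 14 = 15 and b = 45 − 18 = 27.

Beta(15, 27)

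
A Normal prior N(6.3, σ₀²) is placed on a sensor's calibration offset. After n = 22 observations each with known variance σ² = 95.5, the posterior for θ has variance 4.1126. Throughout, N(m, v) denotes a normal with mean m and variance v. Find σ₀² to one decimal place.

For the Normal–Normal model with known σ², precisions add: τ_n = τ₀ + n/σ².
So 1/σ₀² = 1/4.1126 − 22/95.5 = 0.243155 − 0.230366 = 0.012789.
Hence σ₀² = 1/0.012789 ≈ 78.2.

σ₀² = 78.2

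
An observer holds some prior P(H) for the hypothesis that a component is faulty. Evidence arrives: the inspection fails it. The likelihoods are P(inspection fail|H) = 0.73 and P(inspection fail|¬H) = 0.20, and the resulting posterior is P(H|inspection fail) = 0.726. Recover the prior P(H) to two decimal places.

P(H) = 0.42

In odds form, posterior odds = prior odds × likelihood ratio, so prior odds = posterior odds ÷ LR.
Posterior odds = 0.726/(1−0.726) = 2.6496. LR = 0.73/0.20 = 3.6500.
Prior odds = 2.6496/3.6500 = 0.7259, so P(H) = 0.7259/(1+0.7259) ≈ 0.42.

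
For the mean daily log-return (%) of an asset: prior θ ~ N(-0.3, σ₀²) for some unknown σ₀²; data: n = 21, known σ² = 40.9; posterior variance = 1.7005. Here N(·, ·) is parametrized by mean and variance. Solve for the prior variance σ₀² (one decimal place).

σ₀² = 13.4

Posterior precision equals prior precision plus data precision: 1/σ_n² = 1/σ₀² + n/σ².
So 1/σ₀² = 1/1.7005 − 21/40.9 = 0.588062 − 0.513447 = 0.074615.
Hence σ₀² = 1/0.074615 ≈ 13.4.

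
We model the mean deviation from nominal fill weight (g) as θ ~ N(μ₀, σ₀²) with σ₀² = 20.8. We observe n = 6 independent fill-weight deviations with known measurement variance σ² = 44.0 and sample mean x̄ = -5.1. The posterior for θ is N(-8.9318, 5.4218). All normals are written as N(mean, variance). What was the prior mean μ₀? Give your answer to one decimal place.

μ₀ = -19.8

The posterior mean is a precision-weighted average: μ_n = (τ₀μ₀ + τ_data·x̄)/(τ₀+τ_data), with τ₀=1/σ₀² and τ_data=n/σ².
Here τ₀ = 1/20.8 = 0.048077 and τ_data = 6/44.0 = 0.136364, so τ_n = 0.184441.
Rearranging for μ₀: μ₀ = (μ_n·τ_n − τ_data·x̄)/τ₀ = (-8.9318·0.184441 − 0.136364·-5.1) / 0.048077 = -0.951934/0.048077 ≈ -19.8.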